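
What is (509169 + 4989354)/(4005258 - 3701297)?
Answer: 5498523/303961 ≈ 18.090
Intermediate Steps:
(509169 + 4989354)/(4005258 - 3701297) = 5498523/303961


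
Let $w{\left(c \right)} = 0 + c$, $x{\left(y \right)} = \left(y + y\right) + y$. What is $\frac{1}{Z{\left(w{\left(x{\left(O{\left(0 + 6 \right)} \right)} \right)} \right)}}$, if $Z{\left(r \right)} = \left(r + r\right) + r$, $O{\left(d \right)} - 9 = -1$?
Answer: $\frac{1}{72} \approx 0.013889$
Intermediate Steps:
$O{\left(d \right)} = 8$ ($O{\left(d \right)} = 9 - 1 = 8$)
$x{\left(y \right)} = 3 y$ ($x{\left(y \right)} = 2 y + y = 3 y$)
$w{\left(c \right)} = c$
$Z{\left(r \right)} = 3 r$ ($Z{\left(r \right)} = 2 r + r = 3 r$)
$\frac{1}{Z{\left(w{\left(x{\left(O{\left(0 + 6 \right)} \right)} \right)} \right)}} = \frac{1}{3 \cdot 3 \cdot 8} = \frac{1}{3 \cdot 24} = \frac{1}{72}$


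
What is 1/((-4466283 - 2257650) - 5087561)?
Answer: -1/11811494 ≈ -8.4663e-8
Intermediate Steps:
1/((-4466283 - 2257650) - 5087561) = 1/(-6723933 - 5087561) = 1/(-11811494) = -1/11811494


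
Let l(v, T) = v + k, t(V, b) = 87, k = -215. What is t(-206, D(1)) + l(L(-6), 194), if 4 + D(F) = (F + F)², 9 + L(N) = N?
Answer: -143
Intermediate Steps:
L(N) = -9 + N
D(F) = -4 + 4*F² (D(F) = -4 + (F + F)² = -4 + (2*F)² = -4 + 4*F²)
l(v, T) = -215 + v (l(v, T) = v - 215 = -215 + v)
t(-206, D(1)) + l(L(-6), 194) = 87 + (-215 + (-9 - 6)) = 87 + (-215 - 15) = 87 - 230 = -143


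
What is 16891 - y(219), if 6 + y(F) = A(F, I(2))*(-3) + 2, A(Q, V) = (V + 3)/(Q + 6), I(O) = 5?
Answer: 1267133/75 ≈ 16895.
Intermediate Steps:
A(Q, V) = (3 + V)/(6 + Q)
y(F) = -4 - 24/(6 + F) (y(F) = -6 + (((3 + 5)/(6 + F))*(-3) + 2) = -6 + ((8/(6 + F))*(-3) + 2) = -6 + (-24/(6 + F) + 2) = -6 + (2 - 24/(6 + F)) = -4 - 24/(6 + F))
16891 - y(219) = 16891 - 4*(-12 - 1*219)/(6 + 219) = 16891 - 4*(-12 - 219)/225 = 16891 - 4*(-231)/225 = 16891 - 1*(-308/75) = 16891 + 308/75 = 1267133/75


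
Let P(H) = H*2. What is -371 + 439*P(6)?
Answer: 4897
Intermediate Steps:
P(H) = 2*H
-371 + 439*P(6) = -371 + 439*(2*6) = -371 + 439*12 = -371 + 5268 = 4897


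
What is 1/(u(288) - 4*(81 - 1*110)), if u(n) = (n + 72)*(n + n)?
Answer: 1/207476 ≈ 4.8198e-6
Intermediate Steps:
u(n) = 2*n*(72 + n) (u(n) = (72 + n)*(2*n) = 2*n*(72 + n))
1/(u(288) - 4*(81 - 1*110)) = 1/(2*288*(72 + 288) - 4*(81 - 1*110)) = 1/(2*288*360 - 4*(81 - 110)) = 1/(207360 - 4*(-29)) = 1/(207360 + 116) = 1/207476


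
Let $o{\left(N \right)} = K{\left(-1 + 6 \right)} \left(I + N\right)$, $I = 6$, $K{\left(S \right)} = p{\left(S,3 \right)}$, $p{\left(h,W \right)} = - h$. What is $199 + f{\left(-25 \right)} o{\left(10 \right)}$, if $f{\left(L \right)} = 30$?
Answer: $-2201$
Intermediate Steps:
$K{\left(S \right)} = - S$
$o{\left(N \right)} = -30 - 5 N$ ($o{\left(N \right)} = - (-1 + 6) \left(6 + N\right) = \left(-1\right) 5 \left(6 + N\right) = - 5 \left(6 + N\right) = -30 - 5 N$)
$199 + f{\left(-25 \right)} o{\left(10 \right)} = 199 + 30 \left(-30 - 50\right) = 199 + 30 \left(-80\right) = 199 - 2400 = -2201$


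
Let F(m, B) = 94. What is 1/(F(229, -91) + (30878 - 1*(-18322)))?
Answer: 1/49294 ≈ 2.0286e-5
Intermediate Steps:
1/(F(229, -91) + (30878 - 1*(-18322))) = 1/(94 + (30878 - 1*(-18322))) = 1/(94 + (30878 + 18322)) = 1/(94 + 49200) = 1/49294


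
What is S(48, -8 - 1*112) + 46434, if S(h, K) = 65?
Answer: 46499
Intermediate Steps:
S(48, -8 - 1*112) + 46434 = 65 + 46434 = 46499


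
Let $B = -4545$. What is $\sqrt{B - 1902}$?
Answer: $i \sqrt{6447} \approx 80.293 i$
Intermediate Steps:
$\sqrt{B - 1902} = \sqrt{-4545 - 1902} = \sqrt{-6447} = i \sqrt{6447}$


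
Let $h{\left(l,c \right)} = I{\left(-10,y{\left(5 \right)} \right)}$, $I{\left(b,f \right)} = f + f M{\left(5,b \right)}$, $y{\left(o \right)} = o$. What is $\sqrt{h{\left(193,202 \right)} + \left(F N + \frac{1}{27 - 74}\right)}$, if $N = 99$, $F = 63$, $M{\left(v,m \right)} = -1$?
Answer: $\frac{\sqrt{13777486}}{47} \approx 78.975$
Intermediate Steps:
$I{\left(b,f \right)} = 0$ ($I{\left(b,f \right)} = f + f \left(-1\right) = f - f = 0$)
$h{\left(l,c \right)} = 0$
$\sqrt{h{\left(193,202 \right)} + \left(F N + \frac{1}{27 - 74}\right)} = \sqrt{0 + \left(63 \cdot 99 + \frac{1}{27 - 74}\right)} = \sqrt{0 + \left(6237 + \frac{1}{-47}\right)} = \sqrt{0 + \left(6237 - \frac{1}{47}\right)} = \sqrt{0 + \frac{293138}{47}} = \sqrt{\frac{293138}{47}} = \frac{\sqrt{13777486}}{47}$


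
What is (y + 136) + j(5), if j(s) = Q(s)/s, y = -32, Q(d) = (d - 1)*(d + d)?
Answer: 112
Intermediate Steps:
Q(d) = 2*d*(-1 + d) (Q(d) = (-1 + d)*(2*d) = 2*d*(-1 + d))
j(s) = -2 + 2*s (j(s) = (2*s*(-1 + s))/s = -2 + 2*s)
(y + 136) + j(5) = (-32 + 136) + (-2 + 2*5) = 104 + (-2 + 10) = 104 + 8 = 112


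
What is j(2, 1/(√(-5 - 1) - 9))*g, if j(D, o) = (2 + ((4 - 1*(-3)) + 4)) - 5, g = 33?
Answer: 264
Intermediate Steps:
j(D, o) = 8 (j(D, o) = (2 + ((4 + 3) + 4)) - 5 = (2 + (7 + 4)) - 5 = (2 + 11) - 5 = 13 - 5 = 8)
j(2, 1/(√(-5 - 1) - 9))*g = 8*33 = 264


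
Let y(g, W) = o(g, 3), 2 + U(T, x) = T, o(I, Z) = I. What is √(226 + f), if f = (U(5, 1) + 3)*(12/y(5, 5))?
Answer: √6010/5 ≈ 15.505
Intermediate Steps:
U(T, x) = -2 + T
y(g, W) = g
f = 72/5 (f = ((-2 + 5) + 3)*(12/5) = (3 + 3)*(12*(⅕)) = 6*(12/5) = 72/5 ≈ 14.400)
√(226 + f) = √(226 + 72/5) = √(1202/5) = √6010/5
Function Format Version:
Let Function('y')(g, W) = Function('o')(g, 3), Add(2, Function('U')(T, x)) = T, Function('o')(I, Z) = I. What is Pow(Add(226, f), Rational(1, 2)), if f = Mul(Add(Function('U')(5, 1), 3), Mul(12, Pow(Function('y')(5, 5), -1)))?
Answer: Mul(Rational(1, 5), Pow(6010, Rational(1, 2))) ≈ 15.505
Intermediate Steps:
Function('U')(T, x) = Add(-2, T)
Function('y')(g, W) = g
f = Rational(72, 5) (f = Mul(Add(Add(-2, 5), 3), Mul(12, Pow(5, -1))) = Mul(Add(3, 3), Mul(12, Rational(1, 5))) = Mul(6, Rational(12, 5)) = Rational(72, 5) ≈ 14.400)
Pow(Add(226, f), Rational(1, 2)) = Pow(Add(226, Rational(72, 5)), Rational(1, 2)) = Pow(Rational(1202, 5), Rational(1, 2)) = Mul(Rational(1, 5), Pow(6010, Rational(1, 2)))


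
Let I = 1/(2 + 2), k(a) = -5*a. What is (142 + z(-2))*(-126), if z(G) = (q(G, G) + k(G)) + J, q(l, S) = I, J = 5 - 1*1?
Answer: -39375/2 ≈ -19688.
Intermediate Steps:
I = ¼ (I = 1/4 = ¼ ≈ 0.25000)
J = 4 (J = 5 - 1 = 4)
q(l, S) = ¼
z(G) = 17/4 - 5*G (z(G) = (¼ - 5*G) + 4 = 17/4 - 5*G)
(142 + z(-2))*(-126) = (142 + (17/4 - 5*(-2)))*(-126) = (142 + (17/4 + 10))*(-126) = (142 + 57/4)*(-126) = (625/4)*(-126) = -39375/2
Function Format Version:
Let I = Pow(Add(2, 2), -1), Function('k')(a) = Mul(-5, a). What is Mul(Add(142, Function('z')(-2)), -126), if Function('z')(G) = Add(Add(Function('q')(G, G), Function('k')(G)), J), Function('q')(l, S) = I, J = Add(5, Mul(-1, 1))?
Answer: Rational(-39375, 2) ≈ -19688.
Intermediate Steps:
I = Rational(1, 4) (I = Pow(4, -1) = Rational(1, 4) ≈ 0.25000)
J = 4 (J = Add(5, -1) = 4)
Function('q')(l, S) = Rational(1, 4)
Function('z')(G) = Add(Rational(17, 4), Mul(-5, G)) (Function('z')(G) = Add(Add(Rational(1, 4), Mul(-5, G)), 4) = Add(Rational(17, 4), Mul(-5, G)))
Mul(Add(142, Function('z')(-2)), -126) = Mul(Add(142, Add(Rational(17, 4), Mul(-5, -2))), -126) = Mul(Add(142, Add(Rational(17, 4), 10)), -126) = Mul(Add(142, Rational(57, 4)), -126) = Mul(Rational(625, 4), -126) = Rational(-39375, 2)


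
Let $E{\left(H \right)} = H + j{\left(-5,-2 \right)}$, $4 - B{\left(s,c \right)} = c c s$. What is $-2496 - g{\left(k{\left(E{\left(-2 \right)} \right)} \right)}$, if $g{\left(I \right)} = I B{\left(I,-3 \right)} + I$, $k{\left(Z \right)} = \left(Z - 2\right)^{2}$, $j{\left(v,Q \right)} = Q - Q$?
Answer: $-272$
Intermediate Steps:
$B{\left(s,c \right)} = 4 - s c^{2}$ ($B{\left(s,c \right)} = 4 - c c s = 4 - c^{2} s = 4 - s c^{2}$)
$j{\left(v,Q \right)} = 0$
$E{\left(H \right)} = H$ ($E{\left(H \right)} = H + 0 = H$)
$k{\left(Z \right)} = \left(-2 + Z\right)^{2}$
$g{\left(I \right)} = I + I \left(4 - 9 I\right)$ ($g{\left(I \right)} = I \left(4 - I \left(-3\right)^{2}\right) + I = I \left(4 - I 9\right) + I = I \left(4 - 9 I\right) + I = I + I \left(4 - 9 I\right)$)
$-2496 - g{\left(k{\left(E{\left(-2 \right)} \right)} \right)} = -2496 - \left(-2 - 2\right)^{2} \left(5 - 9 \left(-2 - 2\right)^{2}\right) = -2496 - \left(-4\right)^{2} \left(5 - 9 \left(-4\right)^{2}\right) = -2496 - 16 \left(5 - 144\right) = -2496 - 16 \left(-139\right) = -2496 - -2224 = -2496 + 2224 = -272$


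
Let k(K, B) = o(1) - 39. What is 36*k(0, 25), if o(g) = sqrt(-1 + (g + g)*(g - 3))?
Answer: -1404 + 36*I*sqrt(5) ≈ -1404.0 + 80.498*I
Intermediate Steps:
o(g) = sqrt(-1 + 2*g*(-3 + g)) (o(g) = sqrt(-1 + (2*g)*(-3 + g)) = sqrt(-1 + 2*g*(-3 + g)))
k(K, B) = -39 + I*sqrt(5) (k(K, B) = sqrt(-1 - 6*1 + 2*1**2) - 39 = sqrt(-1 - 6 + 2*1) - 39 = sqrt(-1 - 6 + 2) - 39 = sqrt(-5) - 39 = I*sqrt(5) - 39 = -39 + I*sqrt(5))
36*k(0, 25) = 36*(-39 + I*sqrt(5)) = -1404 + 36*I*sqrt(5)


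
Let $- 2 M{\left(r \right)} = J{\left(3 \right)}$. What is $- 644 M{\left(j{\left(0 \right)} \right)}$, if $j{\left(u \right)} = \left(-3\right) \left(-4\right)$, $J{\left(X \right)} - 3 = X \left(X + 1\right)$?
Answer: $4830$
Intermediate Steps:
$J{\left(X \right)} = 3 + X \left(1 + X\right)$ ($J{\left(X \right)} = 3 + X \left(X + 1\right) = 3 + X \left(1 + X\right)$)
$j{\left(u \right)} = 12$
$M{\left(r \right)} = - \frac{15}{2}$ ($M{\left(r \right)} = - \frac{3 + 3 + 3^{2}}{2} = - \frac{3 + 3 + 9}{2} = \left(- \frac{1}{2}\right) 15 = - \frac{15}{2}$)
$- 644 M{\left(j{\left(0 \right)} \right)} = \left(-644\right) \left(- \frac{15}{2}\right) = 4830$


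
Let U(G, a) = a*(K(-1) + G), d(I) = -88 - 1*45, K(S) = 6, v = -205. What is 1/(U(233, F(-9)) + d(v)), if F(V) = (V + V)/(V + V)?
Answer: 1/106 ≈ 0.0094340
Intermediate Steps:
d(I) = -133 (d(I) = -88 - 45 = -133)
F(V) = 1 (F(V) = (2*V)/((2*V)) = (2*V)*(1/(2*V)) = 1)
U(G, a) = a*(6 + G)
1/(U(233, F(-9)) + d(v)) = 1/(1*(6 + 233) - 133) = 1/(1*239 - 133) = 1/(239 - 133) = 1/106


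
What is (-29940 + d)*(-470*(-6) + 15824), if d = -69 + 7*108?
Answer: -545392932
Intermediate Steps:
d = 687 (d = -69 + 756 = 687)
(-29940 + d)*(-470*(-6) + 15824) = (-29940 + 687)*(-470*(-6) + 15824) = -29253*(2820 + 15824) = -29253*18644 = -545392932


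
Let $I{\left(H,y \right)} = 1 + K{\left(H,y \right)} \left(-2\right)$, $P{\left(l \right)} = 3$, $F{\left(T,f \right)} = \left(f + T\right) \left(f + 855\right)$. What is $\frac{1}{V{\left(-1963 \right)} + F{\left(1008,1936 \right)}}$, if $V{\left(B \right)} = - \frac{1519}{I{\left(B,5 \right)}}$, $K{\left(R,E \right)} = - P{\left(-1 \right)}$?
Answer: $\frac{1}{8216487} \approx 1.2171 \cdot 10^{-7}$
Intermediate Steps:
$F{\left(T,f \right)} = \left(855 + f\right) \left(T + f\right)$ ($F{\left(T,f \right)} = \left(T + f\right) \left(855 + f\right) = \left(855 + f\right) \left(T + f\right)$)
$K{\left(R,E \right)} = -3$ ($K{\left(R,E \right)} = \left(-1\right) 3 = -3$)
$I{\left(H,y \right)} = 7$ ($I{\left(H,y \right)} = 1 - -6 = 1 + 6 = 7$)
$V{\left(B \right)} = -217$ ($V{\left(B \right)} = - \frac{1519}{7} = \left(-1519\right) \frac{1}{7} = -217$)
$\frac{1}{V{\left(-1963 \right)} + F{\left(1008,1936 \right)}} = \frac{1}{-217 + \left(1936^{2} + 855 \cdot 1008 + 855 \cdot 1936 + 1008 \cdot 1936\right)} = \frac{1}{-217 + \left(3748096 + 861840 + 1655280 + 1951488\right)} = \frac{1}{-217 + 8216704} = \frac{1}{8216487}$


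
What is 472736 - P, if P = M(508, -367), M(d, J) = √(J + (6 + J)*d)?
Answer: 472736 - I*√183755 ≈ 4.7274e+5 - 428.67*I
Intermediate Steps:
M(d, J) = √(J + d*(6 + J))
P = I*√183755 (P = √(-367 + 6*508 - 367*508) = √(-367 + 3048 - 186436) = √(-183755) = I*√183755 ≈ 428.67*I)
472736 - P = 472736 - I*√183755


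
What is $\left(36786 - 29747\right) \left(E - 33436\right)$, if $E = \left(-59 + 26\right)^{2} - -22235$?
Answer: $-71178368$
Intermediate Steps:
$E = 23324$ ($E = \left(-33\right)^{2} + 22235 = 1089 + 22235 = 23324$)
$\left(36786 - 29747\right) \left(E - 33436\right) = \left(36786 - 29747\right) \left(23324 - 33436\right) = 7039 \left(-10112\right) = -71178368$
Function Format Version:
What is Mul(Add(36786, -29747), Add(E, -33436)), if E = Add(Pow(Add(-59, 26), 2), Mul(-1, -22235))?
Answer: -71178368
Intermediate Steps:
E = 23324 (E = Add(Pow(-33, 2), 22235) = Add(1089, 22235) = 23324)
Mul(Add(36786, -29747), Add(E, -33436)) = Mul(Add(36786, -29747), Add(23324, -33436)) = Mul(7039, -10112) = -71178368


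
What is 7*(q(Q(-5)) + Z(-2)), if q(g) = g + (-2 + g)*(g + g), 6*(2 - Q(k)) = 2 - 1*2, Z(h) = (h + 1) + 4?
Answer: 35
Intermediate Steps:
Z(h) = 5 + h (Z(h) = (1 + h) + 4 = 5 + h)
Q(k) = 2 (Q(k) = 2 - (2 - 1*2)/6 = 2 - (2 - 2)/6 = 2 - 1/6*0 = 2 + 0 = 2)
q(g) = g + 2*g*(-2 + g) (q(g) = g + (-2 + g)*(2*g) = g + 2*g*(-2 + g))
7*(q(Q(-5)) + Z(-2)) = 7*(2*(-3 + 2*2) + (5 - 2)) = 7*(2*(-3 + 4) + 3) = 7*(2*1 + 3) = 7*(2 + 3) = 7*5 = 35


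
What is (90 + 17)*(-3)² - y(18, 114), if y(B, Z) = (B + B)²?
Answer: -333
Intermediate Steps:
y(B, Z) = 4*B² (y(B, Z) = (2*B)² = 4*B²)
(90 + 17)*(-3)² - y(18, 114) = (90 + 17)*(-3)² - 4*18² = 107*9 - 4*324 = 963 - 1*1296 = 963 - 1296 = -333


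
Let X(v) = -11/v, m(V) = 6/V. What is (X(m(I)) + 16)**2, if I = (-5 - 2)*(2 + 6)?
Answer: 126736/9 ≈ 14082.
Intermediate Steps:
I = -56 (I = -7*8 = -56)
(X(m(I)) + 16)**2 = (-11/(6/(-56)) + 16)**2 = (-11/(6*(-1/56)) + 16)**2 = (-11/(-3/28) + 16)**2 = (-11*(-28/3) + 16)**2 = (308/3 + 16)**2 = (356/3)**2 = 126736/9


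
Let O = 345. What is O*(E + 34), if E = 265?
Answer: 103155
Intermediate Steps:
O*(E + 34) = 345*(265 + 34) = 345*299 = 103155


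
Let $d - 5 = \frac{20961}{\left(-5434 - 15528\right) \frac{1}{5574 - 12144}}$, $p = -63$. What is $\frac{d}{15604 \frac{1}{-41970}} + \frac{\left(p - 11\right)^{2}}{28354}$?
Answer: $- \frac{10250294646021347}{579646223437} \approx -17684.0$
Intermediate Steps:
$d = \frac{68909290}{10481}$ ($d = 5 + \frac{20961}{\left(-5434 - 15528\right) \frac{1}{5574 - 12144}} = 5 + \frac{20961}{\left(-20962\right) \frac{1}{-6570}} = 5 + \frac{20961}{\left(-20962\right) \left(- \frac{1}{6570}\right)} = 5 + \frac{20961}{\frac{10481}{3285}} = 5 + 20961 \cdot \frac{3285}{10481} = 5 + \frac{68856885}{10481} = \frac{68909290}{10481} \approx 6574.7$)
$\frac{d}{15604 \frac{1}{-41970}} + \frac{\left(p - 11\right)^{2}}{28354} = \frac{68909290}{10481 \frac{15604}{-41970}} + \frac{\left(-63 - 11\right)^{2}}{28354} = \frac{68909290}{10481 \cdot 15604 \left(- \frac{1}{41970}\right)} + \left(-74\right)^{2} \cdot \frac{1}{28354} = \frac{68909290}{10481 \left(- \frac{7802}{20985}\right)} + 5476 \cdot \frac{1}{28354} = \frac{68909290}{10481} \left(- \frac{20985}{7802}\right) + \frac{2738}{14177} = - \frac{723030725325}{40886381} + \frac{2738}{14177} = - \frac{10250294646021347}{579646223437}$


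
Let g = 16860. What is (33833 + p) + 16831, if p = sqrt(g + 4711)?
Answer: 50664 + sqrt(21571) ≈ 50811.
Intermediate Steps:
p = sqrt(21571) (p = sqrt(16860 + 4711) = sqrt(21571) ≈ 146.87)
(33833 + p) + 16831 = (33833 + sqrt(21571)) + 16831 = 50664 + sqrt(21571)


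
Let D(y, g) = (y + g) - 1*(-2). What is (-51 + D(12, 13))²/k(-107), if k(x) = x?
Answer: -576/107 ≈ -5.3832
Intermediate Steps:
D(y, g) = 2 + g + y (D(y, g) = (g + y) + 2 = 2 + g + y)
(-51 + D(12, 13))²/k(-107) = (-51 + (2 + 13 + 12))²/(-107) = (-51 + 27)²*(-1/107) = (-24)²*(-1/107) = 576*(-1/107) = -576/107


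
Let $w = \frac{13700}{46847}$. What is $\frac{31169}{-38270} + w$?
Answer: $- \frac{935875143}{1792834690} \approx -0.52201$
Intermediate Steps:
$w = \frac{13700}{46847}$ ($w = 13700 \cdot \frac{1}{46847} = \frac{13700}{46847} \approx 0.29244$)
$\frac{31169}{-38270} + w = \frac{31169}{-38270} + \frac{13700}{46847} = 31169 \left(- \frac{1}{38270}\right) + \frac{13700}{46847} = - \frac{31169}{38270} + \frac{13700}{46847} = - \frac{935875143}{1792834690}$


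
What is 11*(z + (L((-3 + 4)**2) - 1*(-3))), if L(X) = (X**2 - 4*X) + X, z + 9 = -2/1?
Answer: -110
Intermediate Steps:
z = -11 (z = -9 - 2/1 = -9 - 2*1 = -9 - 2 = -11)
L(X) = X**2 - 3*X
11*(z + (L((-3 + 4)**2) - 1*(-3))) = 11*(-11 + ((-3 + 4)**2*(-3 + (-3 + 4)**2) - 1*(-3))) = 11*(-11 + (1**2*(-3 + 1**2) + 3)) = 11*(-11 + (1*(-3 + 1) + 3)) = 11*(-11 + (1*(-2) + 3)) = 11*(-11 + (-2 + 3)) = 11*(-11 + 1) = 11*(-10) = -110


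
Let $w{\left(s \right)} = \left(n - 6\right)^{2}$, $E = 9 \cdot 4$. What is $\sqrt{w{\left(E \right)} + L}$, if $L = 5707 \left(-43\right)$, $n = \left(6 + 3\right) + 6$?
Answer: $2 i \sqrt{61330} \approx 495.3 i$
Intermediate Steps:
$n = 15$ ($n = 9 + 6 = 15$)
$E = 36$
$w{\left(s \right)} = 81$ ($w{\left(s \right)} = \left(15 - 6\right)^{2} = 9^{2} = 81$)
$L = -245401$
$\sqrt{w{\left(E \right)} + L} = \sqrt{81 - 245401} = \sqrt{-245320} = 2 i \sqrt{61330}$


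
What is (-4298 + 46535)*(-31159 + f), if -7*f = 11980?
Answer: -9718438041/7 ≈ -1.3883e+9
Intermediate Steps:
f = -11980/7 (f = -1/7*11980 = -11980/7 ≈ -1711.4)
(-4298 + 46535)*(-31159 + f) = (-4298 + 46535)*(-31159 - 11980/7) = 42237*(-230093/7) = -9718438041/7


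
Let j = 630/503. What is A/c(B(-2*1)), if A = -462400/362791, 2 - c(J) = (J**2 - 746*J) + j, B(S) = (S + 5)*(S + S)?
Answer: 3634175/25933389053 ≈ 0.00014013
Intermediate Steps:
j = 630/503 (j = 630*(1/503) = 630/503 ≈ 1.2525)
B(S) = 2*S*(5 + S) (B(S) = (5 + S)*(2*S) = 2*S*(5 + S))
c(J) = 376/503 - J**2 + 746*J (c(J) = 2 - ((J**2 - 746*J) + 630/503) = 2 - (630/503 + J**2 - 746*J) = 2 + (-630/503 - J**2 + 746*J) = 376/503 - J**2 + 746*J)
A = -462400/362791 (A = -462400*1/362791 = -462400/362791 ≈ -1.2746)
A/c(B(-2*1)) = -462400/(362791*(376/503 - (2*(-2*1)*(5 - 2*1))**2 + 746*(2*(-2*1)*(5 - 2*1)))) = -462400/(362791*(376/503 - (2*(-2)*(5 - 2))**2 + 746*(2*(-2)*(5 - 2)))) = -462400/(362791*(376/503 - (2*(-2)*3)**2 + 746*(2*(-2)*3))) = -462400/(362791*(376/503 - 1*(-12)**2 + 746*(-12))) = -462400/(362791*(376/503 - 1*144 - 8952)) = -462400/(362791*(376/503 - 144 - 8952)) = -462400/(362791*(-4574912/503)) = -462400/362791*(-503/4574912) = 3634175/25933389053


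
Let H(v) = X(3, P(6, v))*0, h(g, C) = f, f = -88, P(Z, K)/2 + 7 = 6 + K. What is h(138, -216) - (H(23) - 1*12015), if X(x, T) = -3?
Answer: 11927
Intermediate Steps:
P(Z, K) = -2 + 2*K (P(Z, K) = -14 + 2*(6 + K) = -14 + (12 + 2*K) = -2 + 2*K)
h(g, C) = -88
H(v) = 0 (H(v) = -3*0 = 0)
h(138, -216) - (H(23) - 1*12015) = -88 - (0 - 1*12015) = -88 - (0 - 12015) = -88 - 1*(-12015) = -88 + 12015 = 11927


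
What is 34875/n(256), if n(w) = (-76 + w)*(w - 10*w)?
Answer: -775/9216 ≈ -0.084093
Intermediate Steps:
n(w) = -9*w*(-76 + w) (n(w) = (-76 + w)*(-9*w) = -9*w*(-76 + w))
34875/n(256) = 34875/((9*256*(76 - 1*256))) = 34875/((9*256*(76 - 256))) = 34875/((9*256*(-180))) = 34875/(-414720) = 34875*(-1/414720) = -775/9216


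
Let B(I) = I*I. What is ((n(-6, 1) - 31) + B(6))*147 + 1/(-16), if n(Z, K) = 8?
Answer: 30575/16 ≈ 1910.9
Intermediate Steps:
B(I) = I²
((n(-6, 1) - 31) + B(6))*147 + 1/(-16) = ((8 - 31) + 6²)*147 + 1/(-16) = (-23 + 36)*147 - 1/16 = 13*147 - 1/16 = 1911 - 1/16 = 30575/16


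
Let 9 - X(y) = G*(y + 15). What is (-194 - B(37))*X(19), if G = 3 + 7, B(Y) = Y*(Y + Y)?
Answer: 970492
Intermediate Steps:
B(Y) = 2*Y² (B(Y) = Y*(2*Y) = 2*Y²)
G = 10
X(y) = -141 - 10*y (X(y) = 9 - 10*(y + 15) = 9 - 10*(15 + y) = 9 - (150 + 10*y) = 9 + (-150 - 10*y) = -141 - 10*y)
(-194 - B(37))*X(19) = (-194 - 2*37²)*(-141 - 10*19) = (-194 - 2*1369)*(-141 - 190) = (-194 - 1*2738)*(-331) = (-194 - 2738)*(-331) = -2932*(-331) = 970492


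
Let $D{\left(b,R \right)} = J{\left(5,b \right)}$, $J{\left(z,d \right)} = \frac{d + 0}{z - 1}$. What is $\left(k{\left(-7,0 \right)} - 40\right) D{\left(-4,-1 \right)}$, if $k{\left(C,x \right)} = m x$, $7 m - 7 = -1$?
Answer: $40$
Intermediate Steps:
$m = \frac{6}{7}$ ($m = 1 + \frac{1}{7} \left(-1\right) = 1 - \frac{1}{7} = \frac{6}{7} \approx 0.85714$)
$J{\left(z,d \right)} = \frac{d}{-1 + z}$
$D{\left(b,R \right)} = \frac{b}{4}$ ($D{\left(b,R \right)} = \frac{b}{-1 + 5} = \frac{b}{4}$)
$k{\left(C,x \right)} = \frac{6 x}{7}$
$\left(k{\left(-7,0 \right)} - 40\right) D{\left(-4,-1 \right)} = \left(\frac{6}{7} \cdot 0 - 40\right) \frac{1}{4} \left(-4\right) = \left(0 - 40\right) \left(-1\right) = \left(-40\right) \left(-1\right) = 40$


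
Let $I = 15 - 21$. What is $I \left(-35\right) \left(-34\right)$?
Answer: $-7140$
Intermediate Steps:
$I = -6$
$I \left(-35\right) \left(-34\right) = \left(-6\right) \left(-35\right) \left(-34\right) = 210 \left(-34\right) = -7140$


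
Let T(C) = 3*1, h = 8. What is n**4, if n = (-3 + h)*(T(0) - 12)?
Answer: 4100625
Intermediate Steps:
T(C) = 3
n = -45 (n = (-3 + 8)*(3 - 12) = 5*(-9) = -45)
n**4 = (-45)**4 = 4100625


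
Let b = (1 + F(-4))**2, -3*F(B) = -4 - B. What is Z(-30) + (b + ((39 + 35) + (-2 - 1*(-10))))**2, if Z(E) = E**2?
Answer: 7789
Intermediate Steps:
F(B) = 4/3 + B/3 (F(B) = -(-4 - B)/3 = 4/3 + B/3)
b = 1 (b = (1 + (4/3 + (1/3)*(-4)))**2 = (1 + (4/3 - 4/3))**2 = (1 + 0)**2 = 1**2 = 1)
Z(-30) + (b + ((39 + 35) + (-2 - 1*(-10))))**2 = (-30)**2 + (1 + ((39 + 35) + (-2 - 1*(-10))))**2 = 900 + (1 + (74 + (-2 + 10)))**2 = 900 + (1 + (74 + 8))**2 = 900 + (1 + 82)**2 = 900 + 83**2 = 900 + 6889 = 7789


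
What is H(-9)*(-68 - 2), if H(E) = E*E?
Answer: -5670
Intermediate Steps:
H(E) = E²
H(-9)*(-68 - 2) = (-9)²*(-68 - 2) = 81*(-70) = -5670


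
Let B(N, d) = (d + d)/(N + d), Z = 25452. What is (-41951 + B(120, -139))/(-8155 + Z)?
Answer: -796791/328643 ≈ -2.4245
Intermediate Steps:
B(N, d) = 2*d/(N + d) (B(N, d) = (2*d)/(N + d) = 2*d/(N + d))
(-41951 + B(120, -139))/(-8155 + Z) = (-41951 + 2*(-139)/(120 - 139))/(-8155 + 25452) = (-41951 + 2*(-139)/(-19))/17297 = (-41951 + 2*(-139)*(-1/19))*(1/17297) = (-41951 + 278/19)*(1/17297) = -796791/19*1/17297 = -796791/328643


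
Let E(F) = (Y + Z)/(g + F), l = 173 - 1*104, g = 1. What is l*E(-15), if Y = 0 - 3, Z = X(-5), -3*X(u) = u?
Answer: 46/7 ≈ 6.5714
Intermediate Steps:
X(u) = -u/3
l = 69 (l = 173 - 104 = 69)
Z = 5/3 (Z = -⅓*(-5) = 5/3 ≈ 1.6667)
Y = -3
E(F) = -4/(3*(1 + F)) (E(F) = (-3 + 5/3)/(1 + F) = -4/(3*(1 + F)))
l*E(-15) = 69*(-4/(3 + 3*(-15))) = 69*(-4/(3 - 45)) = 69*(-4/(-42)) = 69*(-4*(-1/42)) = 69*(2/21) = 46/7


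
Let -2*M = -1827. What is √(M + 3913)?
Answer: 7*√394/2 ≈ 69.473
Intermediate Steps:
M = 1827/2 (M = -½*(-1827) = 1827/2 ≈ 913.50)
√(M + 3913) = √(1827/2 + 3913) = √(9653/2) = 7*√394/2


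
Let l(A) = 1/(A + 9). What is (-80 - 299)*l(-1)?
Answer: -379/8 ≈ -47.375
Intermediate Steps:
l(A) = 1/(9 + A)
(-80 - 299)*l(-1) = (-80 - 299)/(9 - 1) = -379/8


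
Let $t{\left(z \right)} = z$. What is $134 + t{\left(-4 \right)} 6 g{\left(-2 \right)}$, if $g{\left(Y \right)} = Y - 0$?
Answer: $182$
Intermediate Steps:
$g{\left(Y \right)} = Y$ ($g{\left(Y \right)} = Y + 0 = Y$)
$134 + t{\left(-4 \right)} 6 g{\left(-2 \right)} = 134 + \left(-4\right) 6 \left(-2\right) = 134 - -48 = 134 + 48 = 182$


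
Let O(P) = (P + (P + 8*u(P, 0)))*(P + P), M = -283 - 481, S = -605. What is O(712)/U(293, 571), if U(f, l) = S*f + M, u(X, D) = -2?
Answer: -2004992/178029 ≈ -11.262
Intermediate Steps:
M = -764
U(f, l) = -764 - 605*f (U(f, l) = -605*f - 764 = -764 - 605*f)
O(P) = 2*P*(-16 + 2*P) (O(P) = (P + (P + 8*(-2)))*(P + P) = (P + (P - 16))*(2*P) = (P + (-16 + P))*(2*P) = (-16 + 2*P)*(2*P) = 2*P*(-16 + 2*P))
O(712)/U(293, 571) = (4*712*(-8 + 712))/(-764 - 605*293) = (4*712*704)/(-764 - 177265) = 2004992/(-178029) = 2004992*(-1/178029) = -2004992/178029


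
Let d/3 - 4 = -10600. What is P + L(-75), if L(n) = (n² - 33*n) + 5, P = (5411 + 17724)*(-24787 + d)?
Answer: -1308854520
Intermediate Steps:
d = -31788 (d = 12 + 3*(-10600) = 12 - 31800 = -31788)
P = -1308862625 (P = (5411 + 17724)*(-24787 - 31788) = 23135*(-56575) = -1308862625)
L(n) = 5 + n² - 33*n
P + L(-75) = -1308862625 + (5 + (-75)² - 33*(-75)) = -1308862625 + (5 + 5625 + 2475) = -1308862625 + 8105 = -1308854520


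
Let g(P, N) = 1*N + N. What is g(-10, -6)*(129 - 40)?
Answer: -1068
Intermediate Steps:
g(P, N) = 2*N (g(P, N) = N + N = 2*N)
g(-10, -6)*(129 - 40) = (2*(-6))*(129 - 40) = -12*89 = -1068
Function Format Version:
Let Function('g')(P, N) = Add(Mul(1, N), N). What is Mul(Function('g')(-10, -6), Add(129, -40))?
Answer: -1068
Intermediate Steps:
Function('g')(P, N) = Mul(2, N) (Function('g')(P, N) = Add(N, N) = Mul(2, N))
Mul(Function('g')(-10, -6), Add(129, -40)) = Mul(Mul(2, -6), Add(129, -40)) = Mul(-12, 89) = -1068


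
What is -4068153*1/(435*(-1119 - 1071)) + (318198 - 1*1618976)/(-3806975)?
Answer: 17678999/3833230 ≈ 4.6120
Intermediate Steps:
-4068153*1/(435*(-1119 - 1071)) + (318198 - 1*1618976)/(-3806975) = -4068153/((-2190*435)) + (318198 - 1618976)*(-1/3806975) = -4068153/(-952650) - 1300778*(-1/3806975) = -4068153*(-1/952650) + 1300778/3806975 = 452017/105850 + 1300778/3806975 = 17678999/3833230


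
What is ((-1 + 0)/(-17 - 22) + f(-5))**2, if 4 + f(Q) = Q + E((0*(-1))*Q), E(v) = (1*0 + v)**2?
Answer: 122500/1521 ≈ 80.539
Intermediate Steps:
E(v) = v**2 (E(v) = (0 + v)**2 = v**2)
f(Q) = -4 + Q (f(Q) = -4 + (Q + ((0*(-1))*Q)**2) = -4 + (Q + (0*Q)**2) = -4 + (Q + 0**2) = -4 + (Q + 0) = -4 + Q)
((-1 + 0)/(-17 - 22) + f(-5))**2 = ((-1 + 0)/(-17 - 22) + (-4 - 5))**2 = (-1/(-39) - 9)**2 = (-1*(-1/39) - 9)**2 = (1/39 - 9)**2 = (-350/39)**2 = 122500/1521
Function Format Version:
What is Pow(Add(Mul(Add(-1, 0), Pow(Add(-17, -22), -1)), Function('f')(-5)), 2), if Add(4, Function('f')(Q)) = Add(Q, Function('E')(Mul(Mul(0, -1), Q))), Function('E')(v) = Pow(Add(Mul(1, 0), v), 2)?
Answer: Rational(122500, 1521) ≈ 80.539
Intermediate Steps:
Function('E')(v) = Pow(v, 2) (Function('E')(v) = Pow(Add(0, v), 2) = Pow(v, 2))
Function('f')(Q) = Add(-4, Q) (Function('f')(Q) = Add(-4, Add(Q, Pow(Mul(Mul(0, -1), Q), 2))) = Add(-4, Add(Q, Pow(Mul(0, Q), 2))) = Add(-4, Add(Q, Pow(0, 2))) = Add(-4, Add(Q, 0)) = Add(-4, Q))
Pow(Add(Mul(Add(-1, 0), Pow(Add(-17, -22), -1)), Function('f')(-5)), 2) = Pow(Add(Mul(Add(-1, 0), Pow(Add(-17, -22), -1)), Add(-4, -5)), 2) = Pow(Add(Mul(-1, Pow(-39, -1)), -9), 2) = Pow(Add(Mul(-1, Rational(-1, 39)), -9), 2) = Pow(Add(Rational(1, 39), -9), 2) = Pow(Rational(-350, 39), 2) = Rational(122500, 1521)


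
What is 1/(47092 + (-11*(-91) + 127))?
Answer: 1/48220 ≈ 2.0738e-5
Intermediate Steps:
1/(47092 + (-11*(-91) + 127)) = 1/(47092 + (1001 + 127)) = 1/(47092 + 1128) = 1/48220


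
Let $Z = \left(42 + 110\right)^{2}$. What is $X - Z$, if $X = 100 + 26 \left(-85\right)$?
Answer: $-25214$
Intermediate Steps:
$X = -2110$ ($X = 100 - 2210 = -2110$)
$Z = 23104$ ($Z = 152^{2} = 23104$)
$X - Z = -2110 - 23104 = -25214$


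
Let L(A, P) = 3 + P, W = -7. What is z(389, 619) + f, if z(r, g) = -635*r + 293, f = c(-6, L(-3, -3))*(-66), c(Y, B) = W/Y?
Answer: -246799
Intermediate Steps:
c(Y, B) = -7/Y
f = -77 (f = -7/(-6)*(-66) = -7*(-⅙)*(-66) = (7/6)*(-66) = -77)
z(r, g) = 293 - 635*r
z(389, 619) + f = (293 - 635*389) - 77 = (293 - 247015) - 77 = -246722 - 77 = -246799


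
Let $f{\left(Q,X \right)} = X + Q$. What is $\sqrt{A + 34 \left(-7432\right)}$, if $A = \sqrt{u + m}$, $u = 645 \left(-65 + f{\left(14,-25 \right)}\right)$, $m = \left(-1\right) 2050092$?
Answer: $\sqrt{-252688 + 2 i \sqrt{524778}} \approx 1.441 + 502.68 i$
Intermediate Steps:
$f{\left(Q,X \right)} = Q + X$
$m = -2050092$
$u = -49020$ ($u = 645 \left(-65 + \left(14 - 25\right)\right) = 645 \left(-65 - 11\right) = 645 \left(-76\right) = -49020$)
$A = 2 i \sqrt{524778}$ ($A = \sqrt{-49020 - 2050092} = \sqrt{-2099112} = 2 i \sqrt{524778} \approx 1448.8 i$)
$\sqrt{A + 34 \left(-7432\right)} = \sqrt{2 i \sqrt{524778} + 34 \left(-7432\right)} = \sqrt{2 i \sqrt{524778} - 252688} = \sqrt{-252688 + 2 i \sqrt{524778}}$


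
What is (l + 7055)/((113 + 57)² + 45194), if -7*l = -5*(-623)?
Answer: 3305/37047 ≈ 0.089211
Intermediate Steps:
l = -445 (l = -(-5)*(-623)/7 = -⅐*3115 = -445)
(l + 7055)/((113 + 57)² + 45194) = (-445 + 7055)/((113 + 57)² + 45194) = 6610/(170² + 45194) = 6610/(28900 + 45194) = 6610/74094 = 6610*(1/74094) = 3305/37047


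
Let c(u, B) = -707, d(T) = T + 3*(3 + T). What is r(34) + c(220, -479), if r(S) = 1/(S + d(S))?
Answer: -126552/179 ≈ -706.99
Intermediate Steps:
d(T) = 9 + 4*T (d(T) = T + (9 + 3*T) = 9 + 4*T)
r(S) = 1/(9 + 5*S) (r(S) = 1/(S + (9 + 4*S)) = 1/(9 + 5*S))
r(34) + c(220, -479) = 1/(9 + 5*34) - 707 = 1/(9 + 170) - 707 = 1/179 - 707 = -126552/179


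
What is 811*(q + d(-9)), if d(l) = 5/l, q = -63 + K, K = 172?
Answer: 791536/9 ≈ 87949.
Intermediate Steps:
q = 109 (q = -63 + 172 = 109)
811*(q + d(-9)) = 811*(109 + 5/(-9)) = 811*(109 + 5*(-1/9)) = 811*(109 - 5/9) = 811*(976/9) = 791536/9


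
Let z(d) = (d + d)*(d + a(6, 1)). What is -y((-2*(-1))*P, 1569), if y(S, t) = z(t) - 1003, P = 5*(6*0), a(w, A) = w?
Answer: -4941347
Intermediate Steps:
z(d) = 2*d*(6 + d) (z(d) = (d + d)*(d + 6) = (2*d)*(6 + d) = 2*d*(6 + d))
P = 0 (P = 5*0 = 0)
y(S, t) = -1003 + 2*t*(6 + t) (y(S, t) = 2*t*(6 + t) - 1003 = -1003 + 2*t*(6 + t))
-y((-2*(-1))*P, 1569) = -(-1003 + 2*1569*(6 + 1569)) = -(-1003 + 2*1569*1575) = -(-1003 + 4942350) = -1*4941347 = -4941347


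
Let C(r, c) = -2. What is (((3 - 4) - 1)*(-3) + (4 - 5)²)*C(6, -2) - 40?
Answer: -54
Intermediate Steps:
(((3 - 4) - 1)*(-3) + (4 - 5)²)*C(6, -2) - 40 = (((3 - 4) - 1)*(-3) + (4 - 5)²)*(-2) - 40 = ((-1 - 1)*(-3) + (-1)²)*(-2) - 40 = (-2*(-3) + 1)*(-2) - 40 = (6 + 1)*(-2) - 40 = 7*(-2) - 40 = -14 - 40 = -54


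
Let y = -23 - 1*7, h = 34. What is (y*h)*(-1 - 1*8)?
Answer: 9180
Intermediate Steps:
y = -30 (y = -23 - 7 = -30)
(y*h)*(-1 - 1*8) = (-30*34)*(-1 - 1*8) = -1020*(-1 - 8) = -1020*(-9) = 9180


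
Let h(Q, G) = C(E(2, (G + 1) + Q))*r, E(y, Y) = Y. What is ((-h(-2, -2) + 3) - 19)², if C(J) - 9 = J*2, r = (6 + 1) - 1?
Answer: 1156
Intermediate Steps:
r = 6 (r = 7 - 1 = 6)
C(J) = 9 + 2*J (C(J) = 9 + J*2 = 9 + 2*J)
h(Q, G) = 66 + 12*G + 12*Q (h(Q, G) = (9 + 2*((G + 1) + Q))*6 = (9 + 2*((1 + G) + Q))*6 = (9 + 2*(1 + G + Q))*6 = (9 + (2 + 2*G + 2*Q))*6 = (11 + 2*G + 2*Q)*6 = 66 + 12*G + 12*Q)
((-h(-2, -2) + 3) - 19)² = ((-(66 + 12*(-2) + 12*(-2)) + 3) - 19)² = ((-(66 - 24 - 24) + 3) - 19)² = ((-1*18 + 3) - 19)² = ((-18 + 3) - 19)² = (-15 - 19)² = (-34)² = 1156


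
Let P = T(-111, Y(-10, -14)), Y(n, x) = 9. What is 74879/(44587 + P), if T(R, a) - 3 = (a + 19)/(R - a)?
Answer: 320910/191099 ≈ 1.6793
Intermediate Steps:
T(R, a) = 3 + (19 + a)/(R - a) (T(R, a) = 3 + (a + 19)/(R - a) = 3 + (19 + a)/(R - a))
P = 83/30 (P = (19 - 2*9 + 3*(-111))/(-111 - 1*9) = (19 - 18 - 333)/(-111 - 9) = -332/(-120) = -1/120*(-332) = 83/30 ≈ 2.7667)
74879/(44587 + P) = 74879/(44587 + 83/30) = 74879/(1337693/30) = 74879*(30/1337693) = 320910/191099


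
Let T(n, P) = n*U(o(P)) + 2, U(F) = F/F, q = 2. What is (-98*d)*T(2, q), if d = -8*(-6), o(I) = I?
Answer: -18816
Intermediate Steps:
U(F) = 1
d = 48
T(n, P) = 2 + n (T(n, P) = n*1 + 2 = n + 2 = 2 + n)
(-98*d)*T(2, q) = (-98*48)*(2 + 2) = -4704*4 = -18816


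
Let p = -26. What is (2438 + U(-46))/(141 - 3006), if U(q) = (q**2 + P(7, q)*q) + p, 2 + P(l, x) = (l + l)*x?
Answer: -34244/2865 ≈ -11.953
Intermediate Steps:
P(l, x) = -2 + 2*l*x (P(l, x) = -2 + (l + l)*x = -2 + (2*l)*x = -2 + 2*l*x)
U(q) = -26 + q**2 + q*(-2 + 14*q) (U(q) = (q**2 + (-2 + 2*7*q)*q) - 26 = (q**2 + (-2 + 14*q)*q) - 26 = (q**2 + q*(-2 + 14*q)) - 26 = -26 + q**2 + q*(-2 + 14*q))
(2438 + U(-46))/(141 - 3006) = (2438 + (-26 - 2*(-46) + 15*(-46)**2))/(141 - 3006) = (2438 + (-26 + 92 + 15*2116))/(-2865) = (2438 + (-26 + 92 + 31740))*(-1/2865) = (2438 + 31806)*(-1/2865) = 34244*(-1/2865) = -34244/2865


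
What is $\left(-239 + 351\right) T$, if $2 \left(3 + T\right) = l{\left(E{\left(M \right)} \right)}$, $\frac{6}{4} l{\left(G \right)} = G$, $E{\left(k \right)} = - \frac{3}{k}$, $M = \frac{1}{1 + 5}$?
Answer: $-1008$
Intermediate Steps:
$M = \frac{1}{6} \approx 0.16667$
$l{\left(G \right)} = \frac{2 G}{3}$
$T = -9$ ($T = -3 + \frac{\frac{2}{3} \left(- 3 \frac{1}{\frac{1}{6}}\right)}{2} = -3 + \frac{\frac{2}{3} \left(\left(-3\right) 6\right)}{2} = -3 + \frac{\frac{2}{3} \left(-18\right)}{2} = -3 + \frac{1}{2} \left(-12\right) = -3 - 6 = -9$)
$\left(-239 + 351\right) T = \left(-239 + 351\right) \left(-9\right) = 112 \left(-9\right) = -1008$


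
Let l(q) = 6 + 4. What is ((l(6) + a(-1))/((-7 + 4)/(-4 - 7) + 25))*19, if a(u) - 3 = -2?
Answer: 2299/278 ≈ 8.2698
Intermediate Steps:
l(q) = 10
a(u) = 1 (a(u) = 3 - 2 = 1)
((l(6) + a(-1))/((-7 + 4)/(-4 - 7) + 25))*19 = ((10 + 1)/((-7 + 4)/(-4 - 7) + 25))*19 = (11/(-3/(-11) + 25))*19 = (11/(-3*(-1/11) + 25))*19 = (11/(3/11 + 25))*19 = (11/(278/11))*19 = (11*(11/278))*19 = (121/278)*19 = 2299/278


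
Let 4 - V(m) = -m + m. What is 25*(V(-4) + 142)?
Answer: 3650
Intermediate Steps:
V(m) = 4 (V(m) = 4 - (-m + m) = 4 - 1*0 = 4 + 0 = 4)
25*(V(-4) + 142) = 25*(4 + 142) = 25*146 = 3650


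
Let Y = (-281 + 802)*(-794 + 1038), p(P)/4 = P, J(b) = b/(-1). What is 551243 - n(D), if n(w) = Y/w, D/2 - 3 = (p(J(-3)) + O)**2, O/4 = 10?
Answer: 1492151239/2707 ≈ 5.5122e+5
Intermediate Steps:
J(b) = -b (J(b) = b*(-1) = -b)
p(P) = 4*P
O = 40 (O = 4*10 = 40)
D = 5414 (D = 6 + 2*(4*(-1*(-3)) + 40)**2 = 6 + 2*(4*3 + 40)**2 = 6 + 2*(12 + 40)**2 = 6 + 2*52**2 = 6 + 2*2704 = 6 + 5408 = 5414)
Y = 127124 (Y = 521*244 = 127124)
n(w) = 127124/w
551243 - n(D) = 551243 - 127124/5414 = 551243 - 1*63562/2707 = 551243 - 63562/2707 = 1492151239/2707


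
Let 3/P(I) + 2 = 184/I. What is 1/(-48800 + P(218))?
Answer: -42/2049709 ≈ -2.0491e-5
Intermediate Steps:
P(I) = 3/(-2 + 184/I)
1/(-48800 + P(218)) = 1/(-48800 - 3*218/(-184 + 2*218)) = 1/(-48800 - 3*218/(-184 + 436)) = 1/(-48800 - 3*218/252) = 1/(-48800 - 3*218*1/252) = 1/(-48800 - 109/42) = 1/(-2049709/42) = -42/2049709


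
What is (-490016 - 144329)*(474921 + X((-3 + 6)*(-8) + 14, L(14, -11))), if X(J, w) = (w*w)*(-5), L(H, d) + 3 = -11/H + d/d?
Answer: -59042873108295/196 ≈ -3.0124e+11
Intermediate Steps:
L(H, d) = -2 - 11/H (L(H, d) = -3 + (-11/H + d/d) = -3 + (-11/H + 1) = -3 + (1 - 11/H) = -2 - 11/H)
X(J, w) = -5*w**2 (X(J, w) = w**2*(-5) = -5*w**2)
(-490016 - 144329)*(474921 + X((-3 + 6)*(-8) + 14, L(14, -11))) = (-490016 - 144329)*(474921 - 5*(-2 - 11/14)**2) = -634345*(474921 - 5*(-2 - 11*1/14)**2) = -634345*(474921 - 5*(-2 - 11/14)**2) = -634345*(474921 - 5*(-39/14)**2) = -634345*(474921 - 5*1521/196) = -634345*(474921 - 7605/196) = -634345*93076911/196 = -59042873108295/196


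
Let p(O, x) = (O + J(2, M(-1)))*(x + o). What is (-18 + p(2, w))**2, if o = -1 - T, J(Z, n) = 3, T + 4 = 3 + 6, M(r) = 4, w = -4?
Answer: 4624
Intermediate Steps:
T = 5 (T = -4 + (3 + 6) = -4 + 9 = 5)
o = -6 (o = -1 - 1*5 = -1 - 5 = -6)
p(O, x) = (-6 + x)*(3 + O) (p(O, x) = (O + 3)*(x - 6) = (3 + O)*(-6 + x) = (-6 + x)*(3 + O))
(-18 + p(2, w))**2 = (-18 + (-18 - 6*2 + 3*(-4) + 2*(-4)))**2 = (-18 + (-18 - 12 - 12 - 8))**2 = (-18 - 50)**2 = (-68)**2 = 4624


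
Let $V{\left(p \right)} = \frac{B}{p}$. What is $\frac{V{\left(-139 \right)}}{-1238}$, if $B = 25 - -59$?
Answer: $\frac{42}{86041} \approx 0.00048814$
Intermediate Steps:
$B = 84$ ($B = 25 + 59 = 84$)
$V{\left(p \right)} = \frac{84}{p}$
$\frac{V{\left(-139 \right)}}{-1238} = \frac{84 \frac{1}{-139}}{-1238} = 84 \left(- \frac{1}{139}\right) \left(- \frac{1}{1238}\right) = \left(- \frac{84}{139}\right) \left(- \frac{1}{1238}\right) = \frac{42}{86041}$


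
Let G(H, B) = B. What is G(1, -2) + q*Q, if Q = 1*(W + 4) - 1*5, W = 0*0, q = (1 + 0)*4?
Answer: -6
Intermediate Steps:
q = 4 (q = 1*4 = 4)
W = 0
Q = -1 (Q = 1*(0 + 4) - 1*5 = 1*4 - 5 = 4 - 5 = -1)
G(1, -2) + q*Q = -2 + 4*(-1) = -2 - 4 = -6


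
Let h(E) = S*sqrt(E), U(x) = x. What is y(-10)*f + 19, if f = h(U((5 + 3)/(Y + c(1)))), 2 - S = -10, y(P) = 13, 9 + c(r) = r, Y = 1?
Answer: 19 + 312*I*sqrt(14)/7 ≈ 19.0 + 166.77*I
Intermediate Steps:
c(r) = -9 + r
S = 12 (S = 2 - 1*(-10) = 2 + 10 = 12)
h(E) = 12*sqrt(E)
f = 24*I*sqrt(14)/7 (f = 12*sqrt((5 + 3)/(1 + (-9 + 1))) = 12*sqrt(8/(1 - 8)) = 12*sqrt(8/(-7)) = 12*sqrt(8*(-1/7)) = 12*sqrt(-8/7) = 12*(2*I*sqrt(14)/7) = 24*I*sqrt(14)/7 ≈ 12.829*I)
y(-10)*f + 19 = 13*(24*I*sqrt(14)/7) + 19 = 312*I*sqrt(14)/7 + 19 = 19 + 312*I*sqrt(14)/7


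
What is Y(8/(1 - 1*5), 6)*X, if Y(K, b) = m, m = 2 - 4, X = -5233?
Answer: 10466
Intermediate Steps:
m = -2
Y(K, b) = -2
Y(8/(1 - 1*5), 6)*X = -2*(-5233) = 10466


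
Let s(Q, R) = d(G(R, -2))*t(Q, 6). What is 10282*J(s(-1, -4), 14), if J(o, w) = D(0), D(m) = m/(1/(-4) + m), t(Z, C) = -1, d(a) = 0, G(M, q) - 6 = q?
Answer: 0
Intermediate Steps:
G(M, q) = 6 + q
s(Q, R) = 0 (s(Q, R) = 0*(-1) = 0)
D(m) = m/(-¼ + m)
J(o, w) = 0 (J(o, w) = 4*0/(-1 + 4*0) = 4*0/(-1 + 0) = 4*0/(-1) = 4*0*(-1) = 0)
10282*J(s(-1, -4), 14) = 10282*0 = 0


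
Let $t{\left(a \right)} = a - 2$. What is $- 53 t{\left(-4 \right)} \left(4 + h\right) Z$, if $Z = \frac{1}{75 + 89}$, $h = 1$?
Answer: $\frac{795}{82} \approx 9.6951$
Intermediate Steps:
$t{\left(a \right)} = -2 + a$
$Z = \frac{1}{164} \approx 0.0060976$
$- 53 t{\left(-4 \right)} \left(4 + h\right) Z = - 53 \left(-2 - 4\right) \left(4 + 1\right) \frac{1}{164} = - 53 \left(\left(-6\right) 5\right) \frac{1}{164} = \left(-53\right) \left(-30\right) \frac{1}{164} = 1590 \cdot \frac{1}{164} = \frac{795}{82}$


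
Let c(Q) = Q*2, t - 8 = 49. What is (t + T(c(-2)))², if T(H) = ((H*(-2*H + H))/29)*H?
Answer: 2948089/841 ≈ 3505.5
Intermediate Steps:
t = 57 (t = 8 + 49 = 57)
c(Q) = 2*Q
T(H) = -H³/29 (T(H) = ((H*(-H))*(1/29))*H = (-H²*(1/29))*H = (-H²/29)*H = -H³/29)
(t + T(c(-2)))² = (57 - (2*(-2))³/29)² = (57 - 1/29*(-4)³)² = (57 - 1/29*(-64))² = (57 + 64/29)² = (1717/29)² = 2948089/841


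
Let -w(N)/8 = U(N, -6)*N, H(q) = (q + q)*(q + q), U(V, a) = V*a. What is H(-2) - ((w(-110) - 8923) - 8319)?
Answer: -563542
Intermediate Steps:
H(q) = 4*q² (H(q) = (2*q)*(2*q) = 4*q²)
w(N) = 48*N² (w(N) = -8*N*(-6)*N = -8*(-6*N)*N = -(-48)*N² = 48*N²)
H(-2) - ((w(-110) - 8923) - 8319) = 4*(-2)² - ((48*(-110)² - 8923) - 8319) = 4*4 - ((48*12100 - 8923) - 8319) = 16 - ((580800 - 8923) - 8319) = 16 - (571877 - 8319) = 16 - 1*563558 = 16 - 563558 = -563542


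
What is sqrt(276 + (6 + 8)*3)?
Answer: sqrt(318) ≈ 17.833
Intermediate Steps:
sqrt(276 + (6 + 8)*3) = sqrt(276 + 14*3) = sqrt(276 + 42) = sqrt(318)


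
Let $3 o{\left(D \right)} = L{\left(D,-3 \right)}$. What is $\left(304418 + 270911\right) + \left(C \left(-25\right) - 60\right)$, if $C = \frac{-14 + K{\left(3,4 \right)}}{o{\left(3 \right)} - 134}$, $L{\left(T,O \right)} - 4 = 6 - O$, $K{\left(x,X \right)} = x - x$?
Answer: $\frac{223778591}{389} \approx 5.7527 \cdot 10^{5}$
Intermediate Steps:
$K{\left(x,X \right)} = 0$
$L{\left(T,O \right)} = 10 - O$ ($L{\left(T,O \right)} = 4 - \left(-6 + O\right) = 10 - O$)
$o{\left(D \right)} = \frac{13}{3}$ ($o{\left(D \right)} = \frac{10 - -3}{3} = \frac{10 + 3}{3} = \frac{1}{3} \cdot 13 = \frac{13}{3}$)
$C = \frac{42}{389}$ ($C = \frac{-14 + 0}{\frac{13}{3} - 134} = - \frac{14}{- \frac{389}{3}} = \left(-14\right) \left(- \frac{3}{389}\right) = \frac{42}{389} \approx 0.10797$)
$\left(304418 + 270911\right) + \left(C \left(-25\right) - 60\right) = \left(304418 + 270911\right) + \left(\frac{42}{389} \left(-25\right) - 60\right) = 575329 - \frac{24390}{389} = \frac{223778591}{389}$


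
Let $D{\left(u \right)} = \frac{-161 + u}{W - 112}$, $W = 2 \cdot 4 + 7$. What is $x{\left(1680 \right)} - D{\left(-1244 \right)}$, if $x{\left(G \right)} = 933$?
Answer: $\frac{89096}{97} \approx 918.52$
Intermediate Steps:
$W = 15$ ($W = 8 + 7 = 15$)
$D{\left(u \right)} = \frac{161}{97} - \frac{u}{97}$ ($D{\left(u \right)} = \frac{-161 + u}{15 - 112} = \frac{-161 + u}{-97} = \left(-161 + u\right) \left(- \frac{1}{97}\right) = \frac{161}{97} - \frac{u}{97}$)
$x{\left(1680 \right)} - D{\left(-1244 \right)} = 933 - \left(\frac{161}{97} - - \frac{1244}{97}\right) = 933 - \left(\frac{161}{97} + \frac{1244}{97}\right) = 933 - \frac{1405}{97} = \frac{89096}{97}$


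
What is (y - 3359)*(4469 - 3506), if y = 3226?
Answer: -128079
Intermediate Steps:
(y - 3359)*(4469 - 3506) = (3226 - 3359)*(4469 - 3506) = -133*963 = -128079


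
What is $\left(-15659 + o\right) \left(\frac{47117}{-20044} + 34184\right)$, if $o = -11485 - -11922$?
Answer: $- \frac{5214577547169}{10022} \approx -5.2031 \cdot 10^{8}$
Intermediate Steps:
$o = 437$ ($o = -11485 + 11922 = 437$)
$\left(-15659 + o\right) \left(\frac{47117}{-20044} + 34184\right) = \left(-15659 + 437\right) \left(\frac{47117}{-20044} + 34184\right) = - 15222 \left(47117 \left(- \frac{1}{20044}\right) + 34184\right) = - 15222 \left(- \frac{47117}{20044} + 34184\right) = \left(-15222\right) \frac{685136979}{20044} = - \frac{5214577547169}{10022}$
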